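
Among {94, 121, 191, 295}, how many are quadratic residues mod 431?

(94/431) = -1 → non-residue.
(121/431) = +1 → QR.
(191/431) = -1 → non-residue.
(295/431) = +1 → QR.
Total quadratic residues among the 4: 2.

2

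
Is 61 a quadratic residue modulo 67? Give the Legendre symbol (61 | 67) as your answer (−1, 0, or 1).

Reciprocity: 61 ≡ 1 and 67 ≡ 3 (mod 4), so (61/67) = +(67/61).
Reduce top mod 61: now compute (6/61).
Pull out 2: since 61 ≡ 5 (mod 8), (2/61) = -1.
Reciprocity: 3 ≡ 3 and 61 ≡ 1 (mod 4), so (3/61) = +(61/3).
Reduce top mod 3: now compute (1/3).
Reached (1/3) = 1. Collecting the sign flips along the way, the symbol is -1.

-1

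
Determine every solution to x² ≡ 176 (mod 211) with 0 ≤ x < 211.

78, 133

Since 211 ≡ 3 (mod 4), a square root of 176 is 176^((211+1)/4) = 176^53 mod 211.
Repeated squaring: 176^2≡170, 176^4≡204, 176^8≡49, 176^16≡80, 176^32≡70 (mod 211).
176^53 = 176^(32+16+4+1) ≡ 78 (mod 211).
Check: 78² = 6084 ≡ 176 (mod 211). The two roots are 78 and 133.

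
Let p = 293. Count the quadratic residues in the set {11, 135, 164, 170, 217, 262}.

(11/293) = -1 → non-residue.
(135/293) = +1 → QR.
(164/293) = -1 → non-residue.
(170/293) = +1 → QR.
(217/293) = -1 → non-residue.
(262/293) = +1 → QR.
Total quadratic residues among the 6: 3.

3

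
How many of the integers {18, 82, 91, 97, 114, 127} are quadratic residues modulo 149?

(18/149) = -1 → non-residue.
(82/149) = +1 → QR.
(91/149) = -1 → non-residue.
(97/149) = -1 → non-residue.
(114/149) = +1 → QR.
(127/149) = +1 → QR.
Total quadratic residues among the 6: 3.

3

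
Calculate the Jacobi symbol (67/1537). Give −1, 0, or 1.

-1

Reciprocity: 67 ≡ 3 and 1537 ≡ 1 (mod 4), so (67/1537) = +(1537/67).
Reduce top mod 67: now compute (63/67).
Reciprocity: 63 ≡ 3 and 67 ≡ 3 (mod 4), so (63/67) = −(67/63).
Reduce top mod 63: now compute (4/63).
Pull out 2^2: since 63 ≡ 7 (mod 8), (2/63) = +1, so (2/63)^2 = +1.
Reached (1/63) = 1. Collecting the sign flips along the way, the symbol is -1.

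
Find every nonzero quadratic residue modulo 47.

Square k = 1,…,23 (k and 47−k give the same square):
1²=1, 2²=4, 3²=9, 4²=16, 5²=25, 6²=36, 7²≡2, 8²≡17, 9²≡34, 10²≡6, 11²≡27, 12²≡3, 13²≡28, 14²≡8, 15²≡37, 16²≡21, 17²≡7, 18²≡42, 19²≡32, 20²≡24, 21²≡18, 22²≡14, 23²≡12 (mod 47).
So the quadratic residues mod 47 are {1, 2, 3, 4, 6, 7, 8, 9, 12, 14, 16, 17, 18, 21, 24, 25, 27, 28, 32, 34, 36, 37, 42}.

1 2 3 4 6 7 8 9 12 14 16 17 18 21 24 25 27 28 32 34 36 37 42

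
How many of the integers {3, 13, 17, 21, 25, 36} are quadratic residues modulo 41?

3

(3/41) = -1 → non-residue.
(13/41) = -1 → non-residue.
(17/41) = -1 → non-residue.
(21/41) = +1 → QR.
(25/41) = +1 → QR.
(36/41) = +1 → QR.
Total quadratic residues among the 6: 3.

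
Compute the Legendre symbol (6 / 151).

Pull out 2: since 151 ≡ 7 (mod 8), (2/151) = +1.
Reciprocity: 3 ≡ 3 and 151 ≡ 3 (mod 4), so (3/151) = −(151/3).
Reduce top mod 3: now compute (1/3).
Reached (1/3) = 1. Collecting the sign flips along the way, the symbol is -1.

-1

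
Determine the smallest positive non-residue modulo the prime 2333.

(2/2333) = −1, so 2 is the smallest positive non-residue mod 2333.

2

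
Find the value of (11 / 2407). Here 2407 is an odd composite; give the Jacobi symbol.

Reciprocity: 11 ≡ 3 and 2407 ≡ 3 (mod 4), so (11/2407) = −(2407/11).
Reduce top mod 11: now compute (9/11).
Reciprocity: 9 ≡ 1 and 11 ≡ 3 (mod 4), so (9/11) = +(11/9).
Reduce top mod 9: now compute (2/9).
Pull out 2: since 9 ≡ 1 (mod 8), (2/9) = +1.
Reached (1/9) = 1. Collecting the sign flips along the way, the symbol is -1.

-1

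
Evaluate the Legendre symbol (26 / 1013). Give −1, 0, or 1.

-1

Pull out 2: since 1013 ≡ 5 (mod 8), (2/1013) = -1.
Reciprocity: 13 ≡ 1 and 1013 ≡ 1 (mod 4), so (13/1013) = +(1013/13).
Reduce top mod 13: now compute (12/13).
Pull out 2^2: since 13 ≡ 5 (mod 8), (2/13) = -1, so (2/13)^2 = +1.
Reciprocity: 3 ≡ 3 and 13 ≡ 1 (mod 4), so (3/13) = +(13/3).
Reduce top mod 3: now compute (1/3).
Reached (1/3) = 1. Collecting the sign flips along the way, the symbol is -1.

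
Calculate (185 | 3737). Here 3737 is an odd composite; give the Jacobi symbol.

Reciprocity: 185 ≡ 1 and 3737 ≡ 1 (mod 4), so (185/3737) = +(3737/185).
Reduce top mod 185: now compute (37/185).
Reciprocity: 37 ≡ 1 and 185 ≡ 1 (mod 4), so (37/185) = +(185/37).
Reduce top mod 37: now compute (0/37).
Top reduces to 0: gcd > 1, so the symbol is 0.

0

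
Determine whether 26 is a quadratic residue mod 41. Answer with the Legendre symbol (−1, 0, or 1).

Euler's criterion: (26/41) ≡ 26^20 (mod 41).
26^2 ≡ 20 (mod 41)
26^4 ≡ 31 (mod 41)
26^8 ≡ 18 (mod 41)
26^16 ≡ 37 (mod 41)
26^20 = 26^(16+4) ≡ 40 (mod 41).
Result is 40 ≡ −1, so (26/41) = −1.

-1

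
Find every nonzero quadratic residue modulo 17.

Square k = 1,…,8 (k and 17−k give the same square):
1²=1, 2²=4, 3²=9, 4²=16, 5²≡8, 6²≡2, 7²≡15, 8²≡13 (mod 17).
So the quadratic residues mod 17 are {1, 2, 4, 8, 9, 13, 15, 16}.

1,2,4,8,9,13,15,16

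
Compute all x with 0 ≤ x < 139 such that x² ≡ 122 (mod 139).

20, 119

Since 139 ≡ 3 (mod 4), a square root of 122 is 122^((139+1)/4) = 122^35 mod 139.
Repeated squaring: 122^2≡11, 122^4≡121, 122^8≡46, 122^16≡31, 122^32≡127 (mod 139).
122^35 = 122^(32+2+1) ≡ 20 (mod 139).
Check: 20² = 400 ≡ 122 (mod 139). The two roots are 20 and 119.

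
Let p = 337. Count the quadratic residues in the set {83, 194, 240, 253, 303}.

1

(83/337) = -1 → non-residue.
(194/337) = -1 → non-residue.
(240/337) = -1 → non-residue.
(253/337) = +1 → QR.
(303/337) = -1 → non-residue.
Total quadratic residues among the 5: 1.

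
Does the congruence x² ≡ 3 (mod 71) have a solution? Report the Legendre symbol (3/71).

Euler's criterion: (3/71) ≡ 3^35 (mod 71).
3^2 ≡ 9 (mod 71)
3^4 ≡ 10 (mod 71)
3^8 ≡ 29 (mod 71)
3^16 ≡ 60 (mod 71)
3^32 ≡ 50 (mod 71)
3^35 = 3^(32+2+1) ≡ 1 (mod 71).
Result is 1, so (3/71) = 1.

1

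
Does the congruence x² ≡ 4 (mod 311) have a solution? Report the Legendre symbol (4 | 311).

1

Euler's criterion: (4/311) ≡ 4^155 (mod 311).
4^2 ≡ 16 (mod 311)
4^4 ≡ 256 (mod 311)
4^8 ≡ 226 (mod 311)
4^16 ≡ 72 (mod 311)
4^32 ≡ 208 (mod 311)
4^64 ≡ 35 (mod 311)
4^128 ≡ 292 (mod 311)
4^155 = 4^(128+16+8+2+1) ≡ 1 (mod 311).
Result is 1, so (4/311) = 1.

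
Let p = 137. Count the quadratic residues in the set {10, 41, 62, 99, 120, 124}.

2

(10/137) = -1 → non-residue.
(41/137) = -1 → non-residue.
(62/137) = -1 → non-residue.
(99/137) = +1 → QR.
(120/137) = +1 → QR.
(124/137) = -1 → non-residue.
Total quadratic residues among the 6: 2.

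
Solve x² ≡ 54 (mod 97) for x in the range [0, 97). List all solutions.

32, 65

97 ≡ 1 (mod 4), so we find a root by search.
Trying successive values, 32² = 1024 ≡ 54 (mod 97). The other root is 97 − 32 = 65.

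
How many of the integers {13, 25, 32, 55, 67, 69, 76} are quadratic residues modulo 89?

5

(13/89) = -1 → non-residue.
(25/89) = +1 → QR.
(32/89) = +1 → QR.
(55/89) = +1 → QR.
(67/89) = +1 → QR.
(69/89) = +1 → QR.
(76/89) = -1 → non-residue.
Total quadratic residues among the 7: 5.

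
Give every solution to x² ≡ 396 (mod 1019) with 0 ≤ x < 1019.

Since 1019 ≡ 3 (mod 4), a square root of 396 is 396^((1019+1)/4) = 396^255 mod 1019.
Repeated squaring: 396^2≡909, 396^4≡891, 396^8≡80, 396^16≡286, 396^32≡276, 396^64≡770, 396^128≡861 (mod 1019).
396^255 = 396^(128+64+32+16+8+4+2+1) ≡ 413 (mod 1019).
Check: 413² = 170569 ≡ 396 (mod 1019). The two roots are 413 and 606.

413, 606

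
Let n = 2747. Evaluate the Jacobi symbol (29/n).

Reciprocity: 29 ≡ 1 and 2747 ≡ 3 (mod 4), so (29/2747) = +(2747/29).
Reduce top mod 29: now compute (21/29).
Reciprocity: 21 ≡ 1 and 29 ≡ 1 (mod 4), so (21/29) = +(29/21).
Reduce top mod 21: now compute (8/21).
Pull out 2^3: since 21 ≡ 5 (mod 8), (2/21) = -1, so (2/21)^3 = -1.
Reached (1/21) = 1. Collecting the sign flips along the way, the symbol is -1.

-1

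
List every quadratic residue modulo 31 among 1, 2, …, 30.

Square k = 1,…,15 (k and 31−k give the same square):
1²=1, 2²=4, 3²=9, 4²=16, 5²=25, 6²≡5, 7²≡18, 8²≡2, 9²≡19, 10²≡7, 11²≡28, 12²≡20, 13²≡14, 14²≡10, 15²≡8 (mod 31).
So the quadratic residues mod 31 are {1, 2, 4, 5, 7, 8, 9, 10, 14, 16, 18, 19, 20, 25, 28}.

1,2,4,5,7,8,9,10,14,16,18,19,20,25,28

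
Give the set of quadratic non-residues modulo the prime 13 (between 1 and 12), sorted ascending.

Square k = 1,…,6 (k and 13−k give the same square):
1²=1, 2²=4, 3²=9, 4²≡3, 5²≡12, 6²≡10 (mod 13).
The residues are {1, 3, 4, 9, 10, 12}; the non-residues are the remaining 6 nonzero classes.

2,5,6,7,8,11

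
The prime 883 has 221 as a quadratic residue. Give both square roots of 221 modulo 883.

441, 442

Since 883 ≡ 3 (mod 4), a square root of 221 is 221^((883+1)/4) = 221^221 mod 883.
Repeated squaring: 221^2≡276, 221^4≡238, 221^8≡132, 221^16≡647, 221^32≡67, 221^64≡74, 221^128≡178 (mod 883).
221^221 = 221^(128+64+16+8+4+1) ≡ 441 (mod 883).
Check: 441² = 194481 ≡ 221 (mod 883). The two roots are 441 and 442.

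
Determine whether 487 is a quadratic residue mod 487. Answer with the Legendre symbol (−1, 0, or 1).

0

First reduce: 487 ≡ 0 (mod 487).
Top reduces to 0: gcd > 1, so the symbol is 0.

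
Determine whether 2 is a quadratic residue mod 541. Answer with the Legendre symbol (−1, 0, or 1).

-1

Pull out 2: since 541 ≡ 5 (mod 8), (2/541) = -1.
Reached (1/541) = 1. Collecting the sign flips along the way, the symbol is -1.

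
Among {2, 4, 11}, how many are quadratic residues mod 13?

(2/13) = -1 → non-residue.
(4/13) = +1 → QR.
(11/13) = -1 → non-residue.
Total quadratic residues among the 3: 1.

1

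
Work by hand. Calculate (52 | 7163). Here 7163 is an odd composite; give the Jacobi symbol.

0

Pull out 2^2: since 7163 ≡ 3 (mod 8), (2/7163) = -1, so (2/7163)^2 = +1.
Reciprocity: 13 ≡ 1 and 7163 ≡ 3 (mod 4), so (13/7163) = +(7163/13).
Reduce top mod 13: now compute (0/13).
Top reduces to 0: gcd > 1, so the symbol is 0.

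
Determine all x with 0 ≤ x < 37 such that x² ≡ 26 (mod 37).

10, 27

37 ≡ 1 (mod 4), so we find a root by search.
Trying successive values, 10² = 100 ≡ 26 (mod 37). The other root is 37 − 10 = 27.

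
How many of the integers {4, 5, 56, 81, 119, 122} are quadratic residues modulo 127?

(4/127) = +1 → QR.
(5/127) = -1 → non-residue.
(56/127) = -1 → non-residue.
(81/127) = +1 → QR.
(119/127) = -1 → non-residue.
(122/127) = +1 → QR.
Total quadratic residues among the 6: 3.

3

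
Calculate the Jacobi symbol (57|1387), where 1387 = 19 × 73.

0

Reciprocity: 57 ≡ 1 and 1387 ≡ 3 (mod 4), so (57/1387) = +(1387/57).
Reduce top mod 57: now compute (19/57).
Reciprocity: 19 ≡ 3 and 57 ≡ 1 (mod 4), so (19/57) = +(57/19).
Reduce top mod 19: now compute (0/19).
Top reduces to 0: gcd > 1, so the symbol is 0.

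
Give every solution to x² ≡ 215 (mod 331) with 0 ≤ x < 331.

Since 331 ≡ 3 (mod 4), a square root of 215 is 215^((331+1)/4) = 215^83 mod 331.
Repeated squaring: 215^2≡216, 215^4≡316, 215^8≡225, 215^16≡313, 215^32≡324, 215^64≡49 (mod 331).
215^83 = 215^(64+16+2+1) ≡ 177 (mod 331).
Check: 177² = 31329 ≡ 215 (mod 331). The two roots are 154 and 177.

154, 177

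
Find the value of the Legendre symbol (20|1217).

-1

Pull out 2^2: since 1217 ≡ 1 (mod 8), (2/1217) = +1, so (2/1217)^2 = +1.
Reciprocity: 5 ≡ 1 and 1217 ≡ 1 (mod 4), so (5/1217) = +(1217/5).
Reduce top mod 5: now compute (2/5).
Pull out 2: since 5 ≡ 5 (mod 8), (2/5) = -1.
Reached (1/5) = 1. Collecting the sign flips along the way, the symbol is -1.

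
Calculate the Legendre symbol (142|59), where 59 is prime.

-1

Euler's criterion: (142/59) ≡ 24^29 (mod 59).
24^2 ≡ 45 (mod 59)
24^4 ≡ 19 (mod 59)
24^8 ≡ 7 (mod 59)
24^16 ≡ 49 (mod 59)
24^29 = 24^(16+8+4+1) ≡ 58 (mod 59).
Result is 58 ≡ −1, so (142/59) = −1.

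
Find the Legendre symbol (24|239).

Pull out 2^3: since 239 ≡ 7 (mod 8), (2/239) = +1, so (2/239)^3 = +1.
Reciprocity: 3 ≡ 3 and 239 ≡ 3 (mod 4), so (3/239) = −(239/3).
Reduce top mod 3: now compute (2/3).
Pull out 2: since 3 ≡ 3 (mod 8), (2/3) = -1.
Reached (1/3) = 1. Collecting the sign flips along the way, the symbol is +1.

1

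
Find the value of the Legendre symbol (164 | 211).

Euler's criterion: (164/211) ≡ 164^105 (mod 211).
164^2 ≡ 99 (mod 211)
164^4 ≡ 95 (mod 211)
164^8 ≡ 163 (mod 211)
164^16 ≡ 194 (mod 211)
164^32 ≡ 78 (mod 211)
164^64 ≡ 176 (mod 211)
164^105 = 164^(64+32+8+1) ≡ 210 (mod 211).
Result is 210 ≡ −1, so (164/211) = −1.

-1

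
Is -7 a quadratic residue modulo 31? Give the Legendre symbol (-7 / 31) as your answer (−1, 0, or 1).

-1

Euler's criterion: (-7/31) ≡ 24^15 (mod 31).
24^2 ≡ 18 (mod 31)
24^4 ≡ 14 (mod 31)
24^8 ≡ 10 (mod 31)
24^15 = 24^(8+4+2+1) ≡ 30 (mod 31).
Result is 30 ≡ −1, so (-7/31) = −1.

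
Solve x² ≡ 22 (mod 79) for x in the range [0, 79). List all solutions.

38, 41

Since 79 ≡ 3 (mod 4), a square root of 22 is 22^((79+1)/4) = 22^20 mod 79.
Repeated squaring: 22^2≡10, 22^4≡21, 22^8≡46, 22^16≡62 (mod 79).
22^20 = 22^(16+4) ≡ 38 (mod 79).
Check: 38² = 1444 ≡ 22 (mod 79). The two roots are 38 and 41.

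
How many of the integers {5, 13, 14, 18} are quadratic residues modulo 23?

2

(5/23) = -1 → non-residue.
(13/23) = +1 → QR.
(14/23) = -1 → non-residue.
(18/23) = +1 → QR.
Total quadratic residues among the 4: 2.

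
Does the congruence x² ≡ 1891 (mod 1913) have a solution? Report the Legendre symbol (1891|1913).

Reciprocity: 1891 ≡ 3 and 1913 ≡ 1 (mod 4), so (1891/1913) = +(1913/1891).
Reduce top mod 1891: now compute (22/1891).
Pull out 2: since 1891 ≡ 3 (mod 8), (2/1891) = -1.
Reciprocity: 11 ≡ 3 and 1891 ≡ 3 (mod 4), so (11/1891) = −(1891/11).
Reduce top mod 11: now compute (10/11).
Pull out 2: since 11 ≡ 3 (mod 8), (2/11) = -1.
Reciprocity: 5 ≡ 1 and 11 ≡ 3 (mod 4), so (5/11) = +(11/5).
Reduce top mod 5: now compute (1/5).
Reached (1/5) = 1. Collecting the sign flips along the way, the symbol is -1.

-1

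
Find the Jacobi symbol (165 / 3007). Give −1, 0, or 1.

Reciprocity: 165 ≡ 1 and 3007 ≡ 3 (mod 4), so (165/3007) = +(3007/165).
Reduce top mod 165: now compute (37/165).
Reciprocity: 37 ≡ 1 and 165 ≡ 1 (mod 4), so (37/165) = +(165/37).
Reduce top mod 37: now compute (17/37).
Reciprocity: 17 ≡ 1 and 37 ≡ 1 (mod 4), so (17/37) = +(37/17).
Reduce top mod 17: now compute (3/17).
Reciprocity: 3 ≡ 3 and 17 ≡ 1 (mod 4), so (3/17) = +(17/3).
Reduce top mod 3: now compute (2/3).
Pull out 2: since 3 ≡ 3 (mod 8), (2/3) = -1.
Reached (1/3) = 1. Collecting the sign flips along the way, the symbol is -1.

-1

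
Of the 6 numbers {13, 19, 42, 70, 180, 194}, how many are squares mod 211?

(13/211) = +1 → QR.
(19/211) = +1 → QR.
(42/211) = -1 → non-residue.
(70/211) = +1 → QR.
(180/211) = +1 → QR.
(194/211) = +1 → QR.
Total quadratic residues among the 6: 5.

5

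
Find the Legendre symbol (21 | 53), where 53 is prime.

Euler's criterion: (21/53) ≡ 21^26 (mod 53).
21^2 ≡ 17 (mod 53)
21^4 ≡ 24 (mod 53)
21^8 ≡ 46 (mod 53)
21^16 ≡ 49 (mod 53)
21^26 = 21^(16+8+2) ≡ 52 (mod 53).
Result is 52 ≡ −1, so (21/53) = −1.

-1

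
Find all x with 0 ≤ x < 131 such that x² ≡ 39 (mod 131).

63, 68

Since 131 ≡ 3 (mod 4), a square root of 39 is 39^((131+1)/4) = 39^33 mod 131.
Repeated squaring: 39^2≡80, 39^4≡112, 39^8≡99, 39^16≡107, 39^32≡52 (mod 131).
39^33 = 39^(32+1) ≡ 63 (mod 131).
Check: 63² = 3969 ≡ 39 (mod 131). The two roots are 63 and 68.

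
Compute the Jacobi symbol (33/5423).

Reciprocity: 33 ≡ 1 and 5423 ≡ 3 (mod 4), so (33/5423) = +(5423/33).
Reduce top mod 33: now compute (11/33).
Reciprocity: 11 ≡ 3 and 33 ≡ 1 (mod 4), so (11/33) = +(33/11).
Reduce top mod 11: now compute (0/11).
Top reduces to 0: gcd > 1, so the symbol is 0.

0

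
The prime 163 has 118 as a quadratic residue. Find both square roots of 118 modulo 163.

66, 97

Since 163 ≡ 3 (mod 4), a square root of 118 is 118^((163+1)/4) = 118^41 mod 163.
Repeated squaring: 118^2≡69, 118^4≡34, 118^8≡15, 118^16≡62, 118^32≡95 (mod 163).
118^41 = 118^(32+8+1) ≡ 97 (mod 163).
Check: 97² = 9409 ≡ 118 (mod 163). The two roots are 66 and 97.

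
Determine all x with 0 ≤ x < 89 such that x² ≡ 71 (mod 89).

31, 58

89 ≡ 1 (mod 4), so we find a root by search.
Trying successive values, 31² = 961 ≡ 71 (mod 89). The other root is 89 − 31 = 58.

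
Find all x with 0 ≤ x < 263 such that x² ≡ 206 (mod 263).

Since 263 ≡ 3 (mod 4), a square root of 206 is 206^((263+1)/4) = 206^66 mod 263.
Repeated squaring: 206^2≡93, 206^4≡233, 206^8≡111, 206^16≡223, 206^32≡22, 206^64≡221 (mod 263).
206^66 = 206^(64+2) ≡ 39 (mod 263).
Check: 39² = 1521 ≡ 206 (mod 263). The two roots are 39 and 224.

39, 224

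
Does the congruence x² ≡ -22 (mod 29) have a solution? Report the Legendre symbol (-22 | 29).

1

First reduce: -22 ≡ 7 (mod 29).
Reciprocity: 7 ≡ 3 and 29 ≡ 1 (mod 4), so (7/29) = +(29/7).
Reduce top mod 7: now compute (1/7).
Reached (1/7) = 1. Collecting the sign flips along the way, the symbol is +1.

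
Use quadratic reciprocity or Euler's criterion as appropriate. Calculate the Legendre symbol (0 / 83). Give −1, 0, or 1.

0

Top reduces to 0: gcd > 1, so the symbol is 0.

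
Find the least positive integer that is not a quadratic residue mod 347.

(2/347) = −1, so 2 is the smallest positive non-residue mod 347.

2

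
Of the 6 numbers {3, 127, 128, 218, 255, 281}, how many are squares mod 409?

5

(3/409) = +1 → QR.
(127/409) = -1 → non-residue.
(128/409) = +1 → QR.
(218/409) = +1 → QR.
(255/409) = +1 → QR.
(281/409) = +1 → QR.
Total quadratic residues among the 6: 5.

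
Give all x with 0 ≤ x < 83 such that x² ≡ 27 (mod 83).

39, 44

Since 83 ≡ 3 (mod 4), a square root of 27 is 27^((83+1)/4) = 27^21 mod 83.
Repeated squaring: 27^2≡65, 27^4≡75, 27^8≡64, 27^16≡29 (mod 83).
27^21 = 27^(16+4+1) ≡ 44 (mod 83).
Check: 44² = 1936 ≡ 27 (mod 83). The two roots are 39 and 44.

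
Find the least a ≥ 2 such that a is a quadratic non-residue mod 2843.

2

(2/2843) = −1, so 2 is the smallest positive non-residue mod 2843.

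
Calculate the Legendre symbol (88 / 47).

First reduce: 88 ≡ 41 (mod 47).
Reciprocity: 41 ≡ 1 and 47 ≡ 3 (mod 4), so (41/47) = +(47/41).
Reduce top mod 41: now compute (6/41).
Pull out 2: since 41 ≡ 1 (mod 8), (2/41) = +1.
Reciprocity: 3 ≡ 3 and 41 ≡ 1 (mod 4), so (3/41) = +(41/3).
Reduce top mod 3: now compute (2/3).
Pull out 2: since 3 ≡ 3 (mod 8), (2/3) = -1.
Reached (1/3) = 1. Collecting the sign flips along the way, the symbol is -1.

-1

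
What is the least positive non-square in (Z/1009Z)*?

11

(2/1009) = +1, so 2 is a residue.
(3/1009) = +1, so 3 is a residue.
(4/1009) = +1, so 4 is a residue.
(5/1009) = +1, so 5 is a residue.
(6/1009) = +1, so 6 is a residue.
(7/1009) = +1, so 7 is a residue.
(8/1009) = +1, so 8 is a residue.
(9/1009) = +1, so 9 is a residue.
(10/1009) = +1, so 10 is a residue.
(11/1009) = −1, so 11 is the smallest positive non-residue mod 1009.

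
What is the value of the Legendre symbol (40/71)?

Pull out 2^3: since 71 ≡ 7 (mod 8), (2/71) = +1, so (2/71)^3 = +1.
Reciprocity: 5 ≡ 1 and 71 ≡ 3 (mod 4), so (5/71) = +(71/5).
Reduce top mod 5: now compute (1/5).
Reached (1/5) = 1. Collecting the sign flips along the way, the symbol is +1.

1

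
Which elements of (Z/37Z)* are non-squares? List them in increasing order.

2 5 6 8 13 14 15 17 18 19 20 22 23 24 29 31 32 35

Square k = 1,…,18 (k and 37−k give the same square):
1²=1, 2²=4, 3²=9, 4²=16, 5²=25, 6²=36, 7²≡12, 8²≡27, 9²≡7, 10²≡26, 11²≡10, 12²≡33, 13²≡21, 14²≡11, 15²≡3, 16²≡34, 17²≡30, 18²≡28 (mod 37).
The residues are {1, 3, 4, 7, 9, 10, 11, 12, 16, 21, 25, 26, 27, 28, 30, 33, 34, 36}; the non-residues are the remaining 18 nonzero classes.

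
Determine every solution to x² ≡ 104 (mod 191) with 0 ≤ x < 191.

88, 103

Since 191 ≡ 3 (mod 4), a square root of 104 is 104^((191+1)/4) = 104^48 mod 191.
Repeated squaring: 104^2≡120, 104^4≡75, 104^8≡86, 104^16≡138, 104^32≡135 (mod 191).
104^48 = 104^(32+16) ≡ 103 (mod 191).
Check: 103² = 10609 ≡ 104 (mod 191). The two roots are 88 and 103.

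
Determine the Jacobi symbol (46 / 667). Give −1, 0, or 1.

Pull out 2: since 667 ≡ 3 (mod 8), (2/667) = -1.
Reciprocity: 23 ≡ 3 and 667 ≡ 3 (mod 4), so (23/667) = −(667/23).
Reduce top mod 23: now compute (0/23).
Top reduces to 0: gcd > 1, so the symbol is 0.

0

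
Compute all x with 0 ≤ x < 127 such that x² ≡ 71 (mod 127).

Since 127 ≡ 3 (mod 4), a square root of 71 is 71^((127+1)/4) = 71^32 mod 127.
Repeated squaring: 71^2≡88, 71^4≡124, 71^8≡9, 71^16≡81, 71^32≡84 (mod 127).
71^32 = 71^(32) ≡ 84 (mod 127).
Check: 84² = 7056 ≡ 71 (mod 127). The two roots are 43 and 84.

43, 84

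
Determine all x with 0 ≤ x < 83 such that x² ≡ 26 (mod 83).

Since 83 ≡ 3 (mod 4), a square root of 26 is 26^((83+1)/4) = 26^21 mod 83.
Repeated squaring: 26^2≡12, 26^4≡61, 26^8≡69, 26^16≡30 (mod 83).
26^21 = 26^(16+4+1) ≡ 21 (mod 83).
Check: 21² = 441 ≡ 26 (mod 83). The two roots are 21 and 62.

21, 62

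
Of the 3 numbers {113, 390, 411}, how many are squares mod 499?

(113/499) = -1 → non-residue.
(390/499) = -1 → non-residue.
(411/499) = -1 → non-residue.
Total quadratic residues among the 3: 0.

0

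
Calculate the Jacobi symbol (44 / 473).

0

Pull out 2^2: since 473 ≡ 1 (mod 8), (2/473) = +1, so (2/473)^2 = +1.
Reciprocity: 11 ≡ 3 and 473 ≡ 1 (mod 4), so (11/473) = +(473/11).
Reduce top mod 11: now compute (0/11).
Top reduces to 0: gcd > 1, so the symbol is 0.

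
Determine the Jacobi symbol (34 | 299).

Pull out 2: since 299 ≡ 3 (mod 8), (2/299) = -1.
Reciprocity: 17 ≡ 1 and 299 ≡ 3 (mod 4), so (17/299) = +(299/17).
Reduce top mod 17: now compute (10/17).
Pull out 2: since 17 ≡ 1 (mod 8), (2/17) = +1.
Reciprocity: 5 ≡ 1 and 17 ≡ 1 (mod 4), so (5/17) = +(17/5).
Reduce top mod 5: now compute (2/5).
Pull out 2: since 5 ≡ 5 (mod 8), (2/5) = -1.
Reached (1/5) = 1. Collecting the sign flips along the way, the symbol is +1.

1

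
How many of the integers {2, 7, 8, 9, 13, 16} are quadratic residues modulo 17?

5

(2/17) = +1 → QR.
(7/17) = -1 → non-residue.
(8/17) = +1 → QR.
(9/17) = +1 → QR.
(13/17) = +1 → QR.
(16/17) = +1 → QR.
Total quadratic residues among the 6: 5.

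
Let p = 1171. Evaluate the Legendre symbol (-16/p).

-1

Euler's criterion: (-16/1171) ≡ 1155^585 (mod 1171).
1155^2 ≡ 256 (mod 1171)
1155^4 ≡ 1131 (mod 1171)
1155^8 ≡ 429 (mod 1171)
1155^16 ≡ 194 (mod 1171)
1155^32 ≡ 164 (mod 1171)
1155^64 ≡ 1134 (mod 1171)
1155^128 ≡ 198 (mod 1171)
1155^256 ≡ 561 (mod 1171)
1155^512 ≡ 893 (mod 1171)
1155^585 = 1155^(512+64+8+1) ≡ 1170 (mod 1171).
Result is 1170 ≡ −1, so (-16/1171) = −1.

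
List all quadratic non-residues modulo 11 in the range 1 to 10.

Square k = 1,…,5 (k and 11−k give the same square):
1²=1, 2²=4, 3²=9, 4²≡5, 5²≡3 (mod 11).
The residues are {1, 3, 4, 5, 9}; the non-residues are the remaining 5 nonzero classes.

2 6 7 8 10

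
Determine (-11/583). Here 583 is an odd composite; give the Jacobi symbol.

First reduce: -11 ≡ 572 (mod 583).
Pull out 2^2: since 583 ≡ 7 (mod 8), (2/583) = +1, so (2/583)^2 = +1.
Reciprocity: 143 ≡ 3 and 583 ≡ 3 (mod 4), so (143/583) = −(583/143).
Reduce top mod 143: now compute (11/143).
Reciprocity: 11 ≡ 3 and 143 ≡ 3 (mod 4), so (11/143) = −(143/11).
Reduce top mod 11: now compute (0/11).
Top reduces to 0: gcd > 1, so the symbol is 0.

0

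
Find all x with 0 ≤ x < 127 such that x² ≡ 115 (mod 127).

Since 127 ≡ 3 (mod 4), a square root of 115 is 115^((127+1)/4) = 115^32 mod 127.
Repeated squaring: 115^2≡17, 115^4≡35, 115^8≡82, 115^16≡120, 115^32≡49 (mod 127).
115^32 = 115^(32) ≡ 49 (mod 127).
Check: 49² = 2401 ≡ 115 (mod 127). The two roots are 49 and 78.

49, 78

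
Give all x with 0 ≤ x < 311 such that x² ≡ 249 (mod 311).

101, 210

Since 311 ≡ 3 (mod 4), a square root of 249 is 249^((311+1)/4) = 249^78 mod 311.
Repeated squaring: 249^2≡112, 249^4≡104, 249^8≡242, 249^16≡96, 249^32≡197, 249^64≡245 (mod 311).
249^78 = 249^(64+8+4+2) ≡ 210 (mod 311).
Check: 210² = 44100 ≡ 249 (mod 311). The two roots are 101 and 210.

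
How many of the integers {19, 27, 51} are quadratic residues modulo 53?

(19/53) = -1 → non-residue.
(27/53) = -1 → non-residue.
(51/53) = -1 → non-residue.
Total quadratic residues among the 3: 0.

0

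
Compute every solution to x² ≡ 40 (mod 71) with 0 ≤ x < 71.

Since 71 ≡ 3 (mod 4), a square root of 40 is 40^((71+1)/4) = 40^18 mod 71.
Repeated squaring: 40^2≡38, 40^4≡24, 40^8≡8, 40^16≡64 (mod 71).
40^18 = 40^(16+2) ≡ 18 (mod 71).
Check: 18² = 324 ≡ 40 (mod 71). The two roots are 18 and 53.

18, 53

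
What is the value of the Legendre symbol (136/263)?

Euler's criterion: (136/263) ≡ 136^131 (mod 263).
136^2 ≡ 86 (mod 263)
136^4 ≡ 32 (mod 263)
136^8 ≡ 235 (mod 263)
136^16 ≡ 258 (mod 263)
136^32 ≡ 25 (mod 263)
136^64 ≡ 99 (mod 263)
136^128 ≡ 70 (mod 263)
136^131 = 136^(128+2+1) ≡ 1 (mod 263).
Result is 1, so (136/263) = 1.

1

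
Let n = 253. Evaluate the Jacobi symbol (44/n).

Pull out 2^2: since 253 ≡ 5 (mod 8), (2/253) = -1, so (2/253)^2 = +1.
Reciprocity: 11 ≡ 3 and 253 ≡ 1 (mod 4), so (11/253) = +(253/11).
Reduce top mod 11: now compute (0/11).
Top reduces to 0: gcd > 1, so the symbol is 0.

0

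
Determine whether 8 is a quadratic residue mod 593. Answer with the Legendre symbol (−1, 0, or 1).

1

Euler's criterion: (8/593) ≡ 8^296 (mod 593).
8^2 ≡ 64 (mod 593)
8^4 ≡ 538 (mod 593)
8^8 ≡ 60 (mod 593)
8^16 ≡ 42 (mod 593)
8^32 ≡ 578 (mod 593)
8^64 ≡ 225 (mod 593)
8^128 ≡ 220 (mod 593)
8^256 ≡ 367 (mod 593)
8^296 = 8^(256+32+8) ≡ 1 (mod 593).
Result is 1, so (8/593) = 1.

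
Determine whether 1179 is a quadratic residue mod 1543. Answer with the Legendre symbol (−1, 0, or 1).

Reciprocity: 1179 ≡ 3 and 1543 ≡ 3 (mod 4), so (1179/1543) = −(1543/1179).
Reduce top mod 1179: now compute (364/1179).
Pull out 2^2: since 1179 ≡ 3 (mod 8), (2/1179) = -1, so (2/1179)^2 = +1.
Reciprocity: 91 ≡ 3 and 1179 ≡ 3 (mod 4), so (91/1179) = −(1179/91).
Reduce top mod 91: now compute (87/91).
Reciprocity: 87 ≡ 3 and 91 ≡ 3 (mod 4), so (87/91) = −(91/87).
Reduce top mod 87: now compute (4/87).
Pull out 2^2: since 87 ≡ 7 (mod 8), (2/87) = +1, so (2/87)^2 = +1.
Reached (1/87) = 1. Collecting the sign flips along the way, the symbol is -1.

-1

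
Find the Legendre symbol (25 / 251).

Reciprocity: 25 ≡ 1 and 251 ≡ 3 (mod 4), so (25/251) = +(251/25).
Reduce top mod 25: now compute (1/25).
Reached (1/25) = 1. Collecting the sign flips along the way, the symbol is +1.

1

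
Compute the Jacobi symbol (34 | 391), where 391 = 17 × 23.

Pull out 2: since 391 ≡ 7 (mod 8), (2/391) = +1.
Reciprocity: 17 ≡ 1 and 391 ≡ 3 (mod 4), so (17/391) = +(391/17).
Reduce top mod 17: now compute (0/17).
Top reduces to 0: gcd > 1, so the symbol is 0.

0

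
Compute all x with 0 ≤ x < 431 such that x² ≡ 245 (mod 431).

Since 431 ≡ 3 (mod 4), a square root of 245 is 245^((431+1)/4) = 245^108 mod 431.
Repeated squaring: 245^2≡116, 245^4≡95, 245^8≡405, 245^16≡245, 245^32≡116, 245^64≡95 (mod 431).
245^108 = 245^(64+32+8+4) ≡ 405 (mod 431).
Check: 405² = 164025 ≡ 245 (mod 431). The two roots are 26 and 405.

26, 405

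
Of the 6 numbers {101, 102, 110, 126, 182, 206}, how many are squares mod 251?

(101/251) = +1 → QR.
(102/251) = -1 → non-residue.
(110/251) = +1 → QR.
(126/251) = -1 → non-residue.
(182/251) = -1 → non-residue.
(206/251) = -1 → non-residue.
Total quadratic residues among the 6: 2.

2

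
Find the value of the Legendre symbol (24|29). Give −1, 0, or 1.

Euler's criterion: (24/29) ≡ 24^14 (mod 29).
24^2 ≡ 25 (mod 29)
24^4 ≡ 16 (mod 29)
24^8 ≡ 24 (mod 29)
24^14 = 24^(8+4+2) ≡ 1 (mod 29).
Result is 1, so (24/29) = 1.

1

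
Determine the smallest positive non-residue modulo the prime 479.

13

(2/479) = +1, so 2 is a residue.
(3/479) = +1, so 3 is a residue.
(4/479) = +1, so 4 is a residue.
(5/479) = +1, so 5 is a residue.
(6/479) = +1, so 6 is a residue.
(7/479) = +1, so 7 is a residue.
(8/479) = +1, so 8 is a residue.
(9/479) = +1, so 9 is a residue.
(10/479) = +1, so 10 is a residue.
(11/479) = +1, so 11 is a residue.
(12/479) = +1, so 12 is a residue.
(13/479) = −1, so 13 is the smallest positive non-residue mod 479.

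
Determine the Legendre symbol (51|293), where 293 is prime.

-1

Euler's criterion: (51/293) ≡ 51^146 (mod 293).
51^2 ≡ 257 (mod 293)
51^4 ≡ 124 (mod 293)
51^8 ≡ 140 (mod 293)
51^16 ≡ 262 (mod 293)
51^32 ≡ 82 (mod 293)
51^64 ≡ 278 (mod 293)
51^128 ≡ 225 (mod 293)
51^146 = 51^(128+16+2) ≡ 292 (mod 293).
Result is 292 ≡ −1, so (51/293) = −1.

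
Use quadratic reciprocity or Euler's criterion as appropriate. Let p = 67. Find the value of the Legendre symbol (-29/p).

-1

First reduce: -29 ≡ 38 (mod 67).
Pull out 2: since 67 ≡ 3 (mod 8), (2/67) = -1.
Reciprocity: 19 ≡ 3 and 67 ≡ 3 (mod 4), so (19/67) = −(67/19).
Reduce top mod 19: now compute (10/19).
Pull out 2: since 19 ≡ 3 (mod 8), (2/19) = -1.
Reciprocity: 5 ≡ 1 and 19 ≡ 3 (mod 4), so (5/19) = +(19/5).
Reduce top mod 5: now compute (4/5).
Pull out 2^2: since 5 ≡ 5 (mod 8), (2/5) = -1, so (2/5)^2 = +1.
Reached (1/5) = 1. Collecting the sign flips along the way, the symbol is -1.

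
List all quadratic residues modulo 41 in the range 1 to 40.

1, 2, 4, 5, 8, 9, 10, 16, 18, 20, 21, 23, 25, 31, 32, 33, 36, 37, 39, 40

Square k = 1,…,20 (k and 41−k give the same square):
1²=1, 2²=4, 3²=9, 4²=16, 5²=25, 6²=36, 7²≡8, 8²≡23, 9²≡40, 10²≡18, 11²≡39, 12²≡21, 13²≡5, 14²≡32, 15²≡20, 16²≡10, 17²≡2, 18²≡37, 19²≡33, 20²≡31 (mod 41).
So the quadratic residues mod 41 are {1, 2, 4, 5, 8, 9, 10, 16, 18, 20, 21, 23, 25, 31, 32, 33, 36, 37, 39, 40}.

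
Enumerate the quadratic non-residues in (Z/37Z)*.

2 5 6 8 13 14 15 17 18 19 20 22 23 24 29 31 32 35

Square k = 1,…,18 (k and 37−k give the same square):
1²=1, 2²=4, 3²=9, 4²=16, 5²=25, 6²=36, 7²≡12, 8²≡27, 9²≡7, 10²≡26, 11²≡10, 12²≡33, 13²≡21, 14²≡11, 15²≡3, 16²≡34, 17²≡30, 18²≡28 (mod 37).
The residues are {1, 3, 4, 7, 9, 10, 11, 12, 16, 21, 25, 26, 27, 28, 30, 33, 34, 36}; the non-residues are the remaining 18 nonzero classes.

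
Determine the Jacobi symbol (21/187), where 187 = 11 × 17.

-1

Reciprocity: 21 ≡ 1 and 187 ≡ 3 (mod 4), so (21/187) = +(187/21).
Reduce top mod 21: now compute (19/21).
Reciprocity: 19 ≡ 3 and 21 ≡ 1 (mod 4), so (19/21) = +(21/19).
Reduce top mod 19: now compute (2/19).
Pull out 2: since 19 ≡ 3 (mod 8), (2/19) = -1.
Reached (1/19) = 1. Collecting the sign flips along the way, the symbol is -1.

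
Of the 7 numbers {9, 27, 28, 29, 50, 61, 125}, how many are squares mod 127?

(9/127) = +1 → QR.
(27/127) = -1 → non-residue.
(28/127) = -1 → non-residue.
(29/127) = -1 → non-residue.
(50/127) = +1 → QR.
(61/127) = +1 → QR.
(125/127) = -1 → non-residue.
Total quadratic residues among the 7: 3.

3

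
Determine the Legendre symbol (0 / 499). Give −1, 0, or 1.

0

Top reduces to 0: gcd > 1, so the symbol is 0.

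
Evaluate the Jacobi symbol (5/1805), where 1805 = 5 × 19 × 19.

0

Reciprocity: 5 ≡ 1 and 1805 ≡ 1 (mod 4), so (5/1805) = +(1805/5).
Reduce top mod 5: now compute (0/5).
Top reduces to 0: gcd > 1, so the symbol is 0.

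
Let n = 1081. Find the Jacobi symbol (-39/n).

-1

First reduce: -39 ≡ 1042 (mod 1081).
Pull out 2: since 1081 ≡ 1 (mod 8), (2/1081) = +1.
Reciprocity: 521 ≡ 1 and 1081 ≡ 1 (mod 4), so (521/1081) = +(1081/521).
Reduce top mod 521: now compute (39/521).
Reciprocity: 39 ≡ 3 and 521 ≡ 1 (mod 4), so (39/521) = +(521/39).
Reduce top mod 39: now compute (14/39).
Pull out 2: since 39 ≡ 7 (mod 8), (2/39) = +1.
Reciprocity: 7 ≡ 3 and 39 ≡ 3 (mod 4), so (7/39) = −(39/7).
Reduce top mod 7: now compute (4/7).
Pull out 2^2: since 7 ≡ 7 (mod 8), (2/7) = +1, so (2/7)^2 = +1.
Reached (1/7) = 1. Collecting the sign flips along the way, the symbol is -1.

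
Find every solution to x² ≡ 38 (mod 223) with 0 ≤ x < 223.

22, 201

Since 223 ≡ 3 (mod 4), a square root of 38 is 38^((223+1)/4) = 38^56 mod 223.
Repeated squaring: 38^2≡106, 38^4≡86, 38^8≡37, 38^16≡31, 38^32≡69 (mod 223).
38^56 = 38^(32+16+8) ≡ 201 (mod 223).
Check: 201² = 40401 ≡ 38 (mod 223). The two roots are 22 and 201.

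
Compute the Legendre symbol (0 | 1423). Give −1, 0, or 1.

Top reduces to 0: gcd > 1, so the symbol is 0.

0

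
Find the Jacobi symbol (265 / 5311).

1

Reciprocity: 265 ≡ 1 and 5311 ≡ 3 (mod 4), so (265/5311) = +(5311/265).
Reduce top mod 265: now compute (11/265).
Reciprocity: 11 ≡ 3 and 265 ≡ 1 (mod 4), so (11/265) = +(265/11).
Reduce top mod 11: now compute (1/11).
Reached (1/11) = 1. Collecting the sign flips along the way, the symbol is +1.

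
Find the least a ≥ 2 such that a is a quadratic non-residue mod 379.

2

(2/379) = −1, so 2 is the smallest positive non-residue mod 379.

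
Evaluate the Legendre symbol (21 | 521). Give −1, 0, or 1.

1

Reciprocity: 21 ≡ 1 and 521 ≡ 1 (mod 4), so (21/521) = +(521/21).
Reduce top mod 21: now compute (17/21).
Reciprocity: 17 ≡ 1 and 21 ≡ 1 (mod 4), so (17/21) = +(21/17).
Reduce top mod 17: now compute (4/17).
Pull out 2^2: since 17 ≡ 1 (mod 8), (2/17) = +1, so (2/17)^2 = +1.
Reached (1/17) = 1. Collecting the sign flips along the way, the symbol is +1.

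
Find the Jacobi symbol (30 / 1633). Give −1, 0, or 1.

Pull out 2: since 1633 ≡ 1 (mod 8), (2/1633) = +1.
Reciprocity: 15 ≡ 3 and 1633 ≡ 1 (mod 4), so (15/1633) = +(1633/15).
Reduce top mod 15: now compute (13/15).
Reciprocity: 13 ≡ 1 and 15 ≡ 3 (mod 4), so (13/15) = +(15/13).
Reduce top mod 13: now compute (2/13).
Pull out 2: since 13 ≡ 5 (mod 8), (2/13) = -1.
Reached (1/13) = 1. Collecting the sign flips along the way, the symbol is -1.

-1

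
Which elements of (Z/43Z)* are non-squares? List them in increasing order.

Square k = 1,…,21 (k and 43−k give the same square):
1²=1, 2²=4, 3²=9, 4²=16, 5²=25, 6²=36, 7²≡6, 8²≡21, 9²≡38, 10²≡14, 11²≡35, 12²≡15, 13²≡40, 14²≡24, 15²≡10, 16²≡41, 17²≡31, 18²≡23, 19²≡17, 20²≡13, 21²≡11 (mod 43).
The residues are {1, 4, 6, 9, 10, 11, 13, 14, 15, 16, 17, 21, 23, 24, 25, 31, 35, 36, 38, 40, 41}; the non-residues are the remaining 21 nonzero classes.

2 3 5 7 8 12 18 19 20 22 26 27 28 29 30 32 33 34 37 39 42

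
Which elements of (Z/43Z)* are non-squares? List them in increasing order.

Square k = 1,…,21 (k and 43−k give the same square):
1²=1, 2²=4, 3²=9, 4²=16, 5²=25, 6²=36, 7²≡6, 8²≡21, 9²≡38, 10²≡14, 11²≡35, 12²≡15, 13²≡40, 14²≡24, 15²≡10, 16²≡41, 17²≡31, 18²≡23, 19²≡17, 20²≡13, 21²≡11 (mod 43).
The residues are {1, 4, 6, 9, 10, 11, 13, 14, 15, 16, 17, 21, 23, 24, 25, 31, 35, 36, 38, 40, 41}; the non-residues are the remaining 21 nonzero classes.

2, 3, 5, 7, 8, 12, 18, 19, 20, 22, 26, 27, 28, 29, 30, 32, 33, 34, 37, 39, 42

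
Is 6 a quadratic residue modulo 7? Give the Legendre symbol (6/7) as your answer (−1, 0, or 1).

-1

Pull out 2: since 7 ≡ 7 (mod 8), (2/7) = +1.
Reciprocity: 3 ≡ 3 and 7 ≡ 3 (mod 4), so (3/7) = −(7/3).
Reduce top mod 3: now compute (1/3).
Reached (1/3) = 1. Collecting the sign flips along the way, the symbol is -1.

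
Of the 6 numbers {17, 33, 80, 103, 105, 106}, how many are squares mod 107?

2

(17/107) = -1 → non-residue.
(33/107) = +1 → QR.
(80/107) = -1 → non-residue.
(103/107) = -1 → non-residue.
(105/107) = +1 → QR.
(106/107) = -1 → non-residue.
Total quadratic residues among the 6: 2.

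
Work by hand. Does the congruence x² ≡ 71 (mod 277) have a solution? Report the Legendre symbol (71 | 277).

Euler's criterion: (71/277) ≡ 71^138 (mod 277).
71^2 ≡ 55 (mod 277)
71^4 ≡ 255 (mod 277)
71^8 ≡ 207 (mod 277)
71^16 ≡ 191 (mod 277)
71^32 ≡ 194 (mod 277)
71^64 ≡ 241 (mod 277)
71^128 ≡ 188 (mod 277)
71^138 = 71^(128+8+2) ≡ 1 (mod 277).
Result is 1, so (71/277) = 1.

1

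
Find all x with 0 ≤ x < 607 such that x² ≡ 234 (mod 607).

29, 578

Since 607 ≡ 3 (mod 4), a square root of 234 is 234^((607+1)/4) = 234^152 mod 607.
Repeated squaring: 234^2≡126, 234^4≡94, 234^8≡338, 234^16≡128, 234^32≡602, 234^64≡25, 234^128≡18 (mod 607).
234^152 = 234^(128+16+8) ≡ 578 (mod 607).
Check: 578² = 334084 ≡ 234 (mod 607). The two roots are 29 and 578.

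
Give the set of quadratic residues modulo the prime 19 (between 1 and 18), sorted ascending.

1 4 5 6 7 9 11 16 17

Square k = 1,…,9 (k and 19−k give the same square):
1²=1, 2²=4, 3²=9, 4²=16, 5²≡6, 6²≡17, 7²≡11, 8²≡7, 9²≡5 (mod 19).
So the quadratic residues mod 19 are {1, 4, 5, 6, 7, 9, 11, 16, 17}.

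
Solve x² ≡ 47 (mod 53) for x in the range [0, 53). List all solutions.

10, 43

53 ≡ 1 (mod 4), so we find a root by search.
Trying successive values, 10² = 100 ≡ 47 (mod 53). The other root is 53 − 10 = 43.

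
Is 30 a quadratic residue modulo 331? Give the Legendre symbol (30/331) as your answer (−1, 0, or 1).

1

Euler's criterion: (30/331) ≡ 30^165 (mod 331).
30^2 ≡ 238 (mod 331)
30^4 ≡ 43 (mod 331)
30^8 ≡ 194 (mod 331)
30^16 ≡ 233 (mod 331)
30^32 ≡ 5 (mod 331)
30^64 ≡ 25 (mod 331)
30^128 ≡ 294 (mod 331)
30^165 = 30^(128+32+4+1) ≡ 1 (mod 331).
Result is 1, so (30/331) = 1.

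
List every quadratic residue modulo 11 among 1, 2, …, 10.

1,3,4,5,9

Square k = 1,…,5 (k and 11−k give the same square):
1²=1, 2²=4, 3²=9, 4²≡5, 5²≡3 (mod 11).
So the quadratic residues mod 11 are {1, 3, 4, 5, 9}.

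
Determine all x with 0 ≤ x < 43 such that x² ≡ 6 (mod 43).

7, 36

Since 43 ≡ 3 (mod 4), a square root of 6 is 6^((43+1)/4) = 6^11 mod 43.
Repeated squaring: 6^2≡36, 6^4≡6, 6^8≡36 (mod 43).
6^11 = 6^(8+2+1) ≡ 36 (mod 43).
Check: 36² = 1296 ≡ 6 (mod 43). The two roots are 7 and 36.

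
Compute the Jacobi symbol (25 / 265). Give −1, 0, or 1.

Reciprocity: 25 ≡ 1 and 265 ≡ 1 (mod 4), so (25/265) = +(265/25).
Reduce top mod 25: now compute (15/25).
Reciprocity: 15 ≡ 3 and 25 ≡ 1 (mod 4), so (15/25) = +(25/15).
Reduce top mod 15: now compute (10/15).
Pull out 2: since 15 ≡ 7 (mod 8), (2/15) = +1.
Reciprocity: 5 ≡ 1 and 15 ≡ 3 (mod 4), so (5/15) = +(15/5).
Reduce top mod 5: now compute (0/5).
Top reduces to 0: gcd > 1, so the symbol is 0.

0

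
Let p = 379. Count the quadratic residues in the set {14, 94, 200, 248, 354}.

3

(14/379) = +1 → QR.
(94/379) = +1 → QR.
(200/379) = -1 → non-residue.
(248/379) = +1 → QR.
(354/379) = -1 → non-residue.
Total quadratic residues among the 5: 3.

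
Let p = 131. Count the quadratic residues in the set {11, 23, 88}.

(11/131) = +1 → QR.
(23/131) = -1 → non-residue.
(88/131) = -1 → non-residue.
Total quadratic residues among the 3: 1.

1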